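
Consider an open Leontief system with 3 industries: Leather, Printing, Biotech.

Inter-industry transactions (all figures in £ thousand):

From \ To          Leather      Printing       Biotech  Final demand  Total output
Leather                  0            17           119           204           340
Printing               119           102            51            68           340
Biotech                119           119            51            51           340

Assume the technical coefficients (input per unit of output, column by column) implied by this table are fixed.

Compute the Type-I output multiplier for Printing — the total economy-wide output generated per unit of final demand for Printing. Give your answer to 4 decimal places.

Technical coefficients a_ij = z_ij / X_j:
  a_11 = 0/340 = 0.00, a_21 = 119/340 = 0.35, a_31 = 119/340 = 0.35
  a_12 = 17/340 = 0.05, a_22 = 102/340 = 0.30, a_32 = 119/340 = 0.35
  a_13 = 119/340 = 0.35, a_23 = 51/340 = 0.15, a_33 = 51/340 = 0.15
I − A =
  [   1.00    -0.05    -0.35]
  [  -0.35     0.70    -0.15]
  [  -0.35    -0.35     0.85]
Cofactors of I−A, C_ij = (−1)^(i+j)·(minor ij) (rows/columns in the sector order above):
  C_11 = (0.70)(0.85) − (-0.15)(-0.35) = 0.5425
  C_12 = −[(-0.35)(0.85) − (-0.15)(-0.35)] = 0.3500
  C_13 = (-0.35)(-0.35) − (0.70)(-0.35) = 0.3675
  C_21 = −[(-0.05)(0.85) − (-0.35)(-0.35)] = 0.1650
  C_22 = (1.00)(0.85) − (-0.35)(-0.35) = 0.7275
  C_23 = −[(1.00)(-0.35) − (-0.05)(-0.35)] = 0.3675
  C_31 = (-0.05)(-0.15) − (-0.35)(0.70) = 0.2525
  C_32 = −[(1.00)(-0.15) − (-0.35)(-0.35)] = 0.2725
  C_33 = (1.00)(0.70) − (-0.05)(-0.35) = 0.6825
det(I−A) = Σ_j (I−A)_1j·C_1j = (1.00)(0.5425) + (-0.05)(0.3500) + (-0.35)(0.3675) = 0.396375
adj(I−A) = Cᵀ =
  [ 0.5425   0.1650   0.2525]
  [ 0.3500   0.7275   0.2725]
  [ 0.3675   0.3675   0.6825]
(I − A)⁻¹ = adj(I−A) / det(I−A) ≈
  [   1.36865     0.41627     0.63702]
  [   0.88300     1.83538     0.68748]
  [   0.92715     0.92715     1.72185]
The output multiplier for sector j is the column-j sum of the Leontief inverse (I − A)⁻¹ = adj(I−A) / det(I−A).
Column 2 of adj(I−A): (0.1650, 0.7275, 0.3675); det(I−A) = 0.396375.
m_2 = (0.1650 + 0.7275 + 0.3675) / 0.396375 = 1.26 / 0.396375 ≈ 3.1788.

m_2 = 3.1788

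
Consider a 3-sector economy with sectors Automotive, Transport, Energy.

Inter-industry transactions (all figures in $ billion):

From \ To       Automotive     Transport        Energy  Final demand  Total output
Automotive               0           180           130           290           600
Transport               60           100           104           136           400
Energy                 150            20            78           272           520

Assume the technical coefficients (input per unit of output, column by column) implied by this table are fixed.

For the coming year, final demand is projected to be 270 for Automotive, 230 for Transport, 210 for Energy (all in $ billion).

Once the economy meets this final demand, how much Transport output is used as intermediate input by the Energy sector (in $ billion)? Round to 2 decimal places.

z_TE = 91.55

Technical coefficients a_ij = z_ij / X_j:
  a_AA = 0/600 = 0.00, a_TA = 60/600 = 0.10, a_EA = 150/600 = 0.25
  a_AT = 180/400 = 0.45, a_TT = 100/400 = 0.25, a_ET = 20/400 = 0.05
  a_AE = 130/520 = 0.25, a_TE = 104/520 = 0.20, a_EE = 78/520 = 0.15
I − A =
  [   1.00    -0.45    -0.25]
  [  -0.10     0.75    -0.20]
  [  -0.25    -0.05     0.85]
Cofactors of I−A, C_ij = (−1)^(i+j)·(minor ij) (rows/columns in the sector order above):
  C_11 = (0.75)(0.85) − (-0.20)(-0.05) = 0.6275
  C_12 = −[(-0.10)(0.85) − (-0.20)(-0.25)] = 0.1350
  C_13 = (-0.10)(-0.05) − (0.75)(-0.25) = 0.1925
  C_21 = −[(-0.45)(0.85) − (-0.25)(-0.05)] = 0.3950
  C_22 = (1.00)(0.85) − (-0.25)(-0.25) = 0.7875
  C_23 = −[(1.00)(-0.05) − (-0.45)(-0.25)] = 0.1625
  C_31 = (-0.45)(-0.20) − (-0.25)(0.75) = 0.2775
  C_32 = −[(1.00)(-0.20) − (-0.25)(-0.10)] = 0.2250
  C_33 = (1.00)(0.75) − (-0.45)(-0.10) = 0.7050
det(I−A) = Σ_j (I−A)_1j·C_1j = (1.00)(0.6275) + (-0.45)(0.1350) + (-0.25)(0.1925) = 0.518625
adj(I−A) = Cᵀ =
  [ 0.6275   0.3950   0.2775]
  [ 0.1350   0.7875   0.2250]
  [ 0.1925   0.1625   0.7050]
(I − A)⁻¹ = adj(I−A) / det(I−A) ≈
  [   1.2099     0.7616     0.5351]
  [   0.2603     1.5184     0.4338]
  [   0.3712     0.3133     1.3594]
First solve x = (I − A)⁻¹ d = adj(I−A)·d / det(I−A); in particular x_E = (0.1925·270 + 0.1625·230 + 0.7050·210) / 0.518625 = 237.40 / 0.518625 ≈ 457.7489.
Intermediate flow from T to E: z_TE = a_TE · x_E = 0.20 × 237.40 / 0.518625 = 47.48 / 0.518625 ≈ 91.55.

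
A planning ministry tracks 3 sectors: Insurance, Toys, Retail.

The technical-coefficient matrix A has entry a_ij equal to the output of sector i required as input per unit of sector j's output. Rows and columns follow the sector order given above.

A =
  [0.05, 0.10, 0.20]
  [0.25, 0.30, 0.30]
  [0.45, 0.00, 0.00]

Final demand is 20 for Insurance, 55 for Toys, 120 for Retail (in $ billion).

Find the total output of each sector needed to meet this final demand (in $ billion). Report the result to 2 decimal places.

x_1 = 70.81, x_2 = 168.94, x_3 = 151.86

I − A =
  [   0.95    -0.10    -0.20]
  [  -0.25     0.70    -0.30]
  [  -0.45     0.00     1.00]
Cofactors of I−A, C_ij = (−1)^(i+j)·(minor ij) (rows/columns in the sector order above):
  C_11 = (0.70)(1.00) − (-0.30)(0.00) = 0.7000
  C_12 = −[(-0.25)(1.00) − (-0.30)(-0.45)] = 0.3850
  C_13 = (-0.25)(0.00) − (0.70)(-0.45) = 0.3150
  C_21 = −[(-0.10)(1.00) − (-0.20)(0.00)] = 0.1000
  C_22 = (0.95)(1.00) − (-0.20)(-0.45) = 0.8600
  C_23 = −[(0.95)(0.00) − (-0.10)(-0.45)] = 0.0450
  C_31 = (-0.10)(-0.30) − (-0.20)(0.70) = 0.1700
  C_32 = −[(0.95)(-0.30) − (-0.20)(-0.25)] = 0.3350
  C_33 = (0.95)(0.70) − (-0.10)(-0.25) = 0.6400
det(I−A) = Σ_j (I−A)_1j·C_1j = (0.95)(0.7000) + (-0.10)(0.3850) + (-0.20)(0.3150) = 0.5635
adj(I−A) = Cᵀ =
  [ 0.7000   0.1000   0.1700]
  [ 0.3850   0.8600   0.3350]
  [ 0.3150   0.0450   0.6400]
(I − A)⁻¹ = adj(I−A) / det(I−A) ≈
  [   1.2422     0.1775     0.3017]
  [   0.6832     1.5262     0.5945]
  [   0.5590     0.0799     1.1358]
x = (I − A)⁻¹ d = adj(I−A)·d / det(I−A), with det(I−A) = 0.5635:
  x_1 = (0.7000·20 + 0.1000·55 + 0.1700·120) / 0.5635 = 39.90 / 0.5635 ≈ 70.81
  x_2 = (0.3850·20 + 0.8600·55 + 0.3350·120) / 0.5635 = 95.20 / 0.5635 ≈ 168.94
  x_3 = (0.3150·20 + 0.0450·55 + 0.6400·120) / 0.5635 = 85.575 / 0.5635 ≈ 151.86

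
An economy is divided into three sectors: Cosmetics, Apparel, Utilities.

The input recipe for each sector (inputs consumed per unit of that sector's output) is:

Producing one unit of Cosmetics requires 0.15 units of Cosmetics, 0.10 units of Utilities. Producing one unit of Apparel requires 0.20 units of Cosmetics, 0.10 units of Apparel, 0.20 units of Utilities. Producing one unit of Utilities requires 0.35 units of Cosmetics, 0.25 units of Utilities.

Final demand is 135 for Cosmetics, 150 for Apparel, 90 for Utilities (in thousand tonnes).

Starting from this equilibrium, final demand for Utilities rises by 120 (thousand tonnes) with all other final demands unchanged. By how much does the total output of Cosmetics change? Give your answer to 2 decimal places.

I − A =
  [   0.85    -0.20    -0.35]
  [   0.00     0.90     0.00]
  [  -0.10    -0.20     0.75]
Cofactors of I−A, C_ij = (−1)^(i+j)·(minor ij) (rows/columns in the sector order above):
  C_11 = (0.90)(0.75) − (0.00)(-0.20) = 0.6750
  C_12 = −[(0.00)(0.75) − (0.00)(-0.10)] = 0.0000
  C_13 = (0.00)(-0.20) − (0.90)(-0.10) = 0.0900
  C_21 = −[(-0.20)(0.75) − (-0.35)(-0.20)] = 0.2200
  C_22 = (0.85)(0.75) − (-0.35)(-0.10) = 0.6025
  C_23 = −[(0.85)(-0.20) − (-0.20)(-0.10)] = 0.1900
  C_31 = (-0.20)(0.00) − (-0.35)(0.90) = 0.3150
  C_32 = −[(0.85)(0.00) − (-0.35)(0.00)] = 0.0000
  C_33 = (0.85)(0.90) − (-0.20)(0.00) = 0.7650
det(I−A) = Σ_j (I−A)_1j·C_1j = (0.85)(0.6750) + (-0.20)(0.0000) + (-0.35)(0.0900) = 0.54225
adj(I−A) = Cᵀ =
  [ 0.6750   0.2200   0.3150]
  [ 0.0000   0.6025   0.0000]
  [ 0.0900   0.1900   0.7650]
(I − A)⁻¹ = adj(I−A) / det(I−A) ≈
  [   1.2448     0.4057     0.5809]
  [   0.0000     1.1111     0.0000]
  [   0.1660     0.3504     1.4108]
Δx = (I − A)⁻¹ Δd with Δd having +120 in the Utilities component and 0 elsewhere.
So Δx_1 = L_13 · (+120), where L_13 = adj(I−A)_13 / det(I−A) = 0.3150 / 0.54225.
Δx_1 = 0.3150 × (+120) / 0.54225 = 37.80 / 0.54225 ≈ 69.71.

Δx_1 = 69.71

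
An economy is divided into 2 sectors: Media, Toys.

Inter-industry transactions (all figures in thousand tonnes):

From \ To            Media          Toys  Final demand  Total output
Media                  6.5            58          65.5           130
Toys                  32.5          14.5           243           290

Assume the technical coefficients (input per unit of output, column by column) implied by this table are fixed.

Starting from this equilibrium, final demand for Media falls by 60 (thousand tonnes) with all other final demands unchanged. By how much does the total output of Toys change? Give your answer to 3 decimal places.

Δx_2 = -17.595

Technical coefficients a_ij = z_ij / X_j:
  a_11 = 6.5/130 = 0.05, a_21 = 32.5/130 = 0.25
  a_12 = 58/290 = 0.20, a_22 = 14.5/290 = 0.05
I − A =
  [   0.95    -0.20]
  [  -0.25     0.95]
det(I−A) = (0.95)(0.95) − (-0.20)(-0.25) = 0.8525
adj(I−A) = [[0.95, 0.20], [0.25, 0.95]]
(I − A)⁻¹ = adj(I−A) / det(I−A) ≈
  [   1.1144     0.2346]
  [   0.2933     1.1144]
Δx = (I − A)⁻¹ Δd with Δd having -60 in the Media component and 0 elsewhere.
So Δx_2 = L_21 · (-60), where L_21 = adj(I−A)_21 / det(I−A) = 0.25 / 0.8525.
Δx_2 = 0.25 × (-60) / 0.8525 = -15.00 / 0.8525 ≈ -17.595.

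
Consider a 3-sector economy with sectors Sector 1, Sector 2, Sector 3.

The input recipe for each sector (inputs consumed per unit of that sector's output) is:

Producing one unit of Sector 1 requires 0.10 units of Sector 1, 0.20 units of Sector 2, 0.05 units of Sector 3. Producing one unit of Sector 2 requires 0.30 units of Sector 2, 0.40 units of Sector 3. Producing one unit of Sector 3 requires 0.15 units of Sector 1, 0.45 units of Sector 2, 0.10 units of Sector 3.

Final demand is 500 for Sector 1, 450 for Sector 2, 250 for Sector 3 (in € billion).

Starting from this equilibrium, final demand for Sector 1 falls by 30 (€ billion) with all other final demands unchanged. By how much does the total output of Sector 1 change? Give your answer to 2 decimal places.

I − A =
  [   0.90     0.00    -0.15]
  [  -0.20     0.70    -0.45]
  [  -0.05    -0.40     0.90]
Cofactors of I−A, C_ij = (−1)^(i+j)·(minor ij) (rows/columns in the sector order above):
  C_11 = (0.70)(0.90) − (-0.45)(-0.40) = 0.4500
  C_12 = −[(-0.20)(0.90) − (-0.45)(-0.05)] = 0.2025
  C_13 = (-0.20)(-0.40) − (0.70)(-0.05) = 0.1150
  C_21 = −[(0.00)(0.90) − (-0.15)(-0.40)] = 0.0600
  C_22 = (0.90)(0.90) − (-0.15)(-0.05) = 0.8025
  C_23 = −[(0.90)(-0.40) − (0.00)(-0.05)] = 0.3600
  C_31 = (0.00)(-0.45) − (-0.15)(0.70) = 0.1050
  C_32 = −[(0.90)(-0.45) − (-0.15)(-0.20)] = 0.4350
  C_33 = (0.90)(0.70) − (0.00)(-0.20) = 0.6300
det(I−A) = Σ_j (I−A)_1j·C_1j = (0.90)(0.4500) + (0.00)(0.2025) + (-0.15)(0.1150) = 0.38775
adj(I−A) = Cᵀ =
  [ 0.4500   0.0600   0.1050]
  [ 0.2025   0.8025   0.4350]
  [ 0.1150   0.3600   0.6300]
(I − A)⁻¹ = adj(I−A) / det(I−A) ≈
  [   1.1605     0.1547     0.2708]
  [   0.5222     2.0696     1.1219]
  [   0.2966     0.9284     1.6248]
Δx = (I − A)⁻¹ Δd with Δd having -30 in the Sector 1 component and 0 elsewhere.
So Δx_1 = L_11 · (-30), where L_11 = adj(I−A)_11 / det(I−A) = 0.4500 / 0.38775.
Δx_1 = 0.4500 × (-30) / 0.38775 = -13.50 / 0.38775 ≈ -34.82.

Δx_1 = -34.82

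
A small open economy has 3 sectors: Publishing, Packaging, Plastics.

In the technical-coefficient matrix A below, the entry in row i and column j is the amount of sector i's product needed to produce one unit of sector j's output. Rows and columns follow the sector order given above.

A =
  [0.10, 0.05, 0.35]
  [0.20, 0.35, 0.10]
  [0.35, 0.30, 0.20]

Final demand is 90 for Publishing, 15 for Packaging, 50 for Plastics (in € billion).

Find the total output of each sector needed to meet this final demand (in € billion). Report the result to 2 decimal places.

x_1 = 175.12, x_2 = 104.39, x_3 = 178.26

I − A =
  [   0.90    -0.05    -0.35]
  [  -0.20     0.65    -0.10]
  [  -0.35    -0.30     0.80]
Cofactors of I−A, C_ij = (−1)^(i+j)·(minor ij) (rows/columns in the sector order above):
  C_11 = (0.65)(0.80) − (-0.10)(-0.30) = 0.4900
  C_12 = −[(-0.20)(0.80) − (-0.10)(-0.35)] = 0.1950
  C_13 = (-0.20)(-0.30) − (0.65)(-0.35) = 0.2875
  C_21 = −[(-0.05)(0.80) − (-0.35)(-0.30)] = 0.1450
  C_22 = (0.90)(0.80) − (-0.35)(-0.35) = 0.5975
  C_23 = −[(0.90)(-0.30) − (-0.05)(-0.35)] = 0.2875
  C_31 = (-0.05)(-0.10) − (-0.35)(0.65) = 0.2325
  C_32 = −[(0.90)(-0.10) − (-0.35)(-0.20)] = 0.1600
  C_33 = (0.90)(0.65) − (-0.05)(-0.20) = 0.5750
det(I−A) = Σ_j (I−A)_1j·C_1j = (0.90)(0.4900) + (-0.05)(0.1950) + (-0.35)(0.2875) = 0.330625
adj(I−A) = Cᵀ =
  [ 0.4900   0.1450   0.2325]
  [ 0.1950   0.5975   0.1600]
  [ 0.2875   0.2875   0.5750]
(I − A)⁻¹ = adj(I−A) / det(I−A) ≈
  [   1.4820     0.4386     0.7032]
  [   0.5898     1.8072     0.4839]
  [   0.8696     0.8696     1.7391]
x = (I − A)⁻¹ d = adj(I−A)·d / det(I−A), with det(I−A) = 0.330625:
  x_1 = (0.4900·90 + 0.1450·15 + 0.2325·50) / 0.330625 = 57.90 / 0.330625 ≈ 175.12
  x_2 = (0.1950·90 + 0.5975·15 + 0.1600·50) / 0.330625 = 34.5125 / 0.330625 ≈ 104.39
  x_3 = (0.2875·90 + 0.2875·15 + 0.5750·50) / 0.330625 = 58.9375 / 0.330625 ≈ 178.26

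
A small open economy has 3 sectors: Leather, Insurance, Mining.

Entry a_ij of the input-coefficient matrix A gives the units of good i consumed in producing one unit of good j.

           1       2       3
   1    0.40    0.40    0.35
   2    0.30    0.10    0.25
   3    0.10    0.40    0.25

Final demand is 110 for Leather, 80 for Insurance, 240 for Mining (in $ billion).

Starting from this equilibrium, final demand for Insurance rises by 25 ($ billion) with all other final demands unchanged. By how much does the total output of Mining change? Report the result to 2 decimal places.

I − A =
  [   0.60    -0.40    -0.35]
  [  -0.30     0.90    -0.25]
  [  -0.10    -0.40     0.75]
Cofactors of I−A, C_ij = (−1)^(i+j)·(minor ij) (rows/columns in the sector order above):
  C_11 = (0.90)(0.75) − (-0.25)(-0.40) = 0.5750
  C_12 = −[(-0.30)(0.75) − (-0.25)(-0.10)] = 0.2500
  C_13 = (-0.30)(-0.40) − (0.90)(-0.10) = 0.2100
  C_21 = −[(-0.40)(0.75) − (-0.35)(-0.40)] = 0.4400
  C_22 = (0.60)(0.75) − (-0.35)(-0.10) = 0.4150
  C_23 = −[(0.60)(-0.40) − (-0.40)(-0.10)] = 0.2800
  C_31 = (-0.40)(-0.25) − (-0.35)(0.90) = 0.4150
  C_32 = −[(0.60)(-0.25) − (-0.35)(-0.30)] = 0.2550
  C_33 = (0.60)(0.90) − (-0.40)(-0.30) = 0.4200
det(I−A) = Σ_j (I−A)_1j·C_1j = (0.60)(0.5750) + (-0.40)(0.2500) + (-0.35)(0.2100) = 0.1715
adj(I−A) = Cᵀ =
  [ 0.5750   0.4400   0.4150]
  [ 0.2500   0.4150   0.2550]
  [ 0.2100   0.2800   0.4200]
(I − A)⁻¹ = adj(I−A) / det(I−A) ≈
  [   3.3528     2.5656     2.4198]
  [   1.4577     2.4198     1.4869]
  [   1.2245     1.6327     2.4490]
Δx = (I − A)⁻¹ Δd with Δd having +25 in the Insurance component and 0 elsewhere.
So Δx_3 = L_32 · (+25), where L_32 = adj(I−A)_32 / det(I−A) = 0.2800 / 0.1715.
Δx_3 = 0.2800 × (+25) / 0.1715 = 7.00 / 0.1715 ≈ 40.82.

Δx_3 = 40.82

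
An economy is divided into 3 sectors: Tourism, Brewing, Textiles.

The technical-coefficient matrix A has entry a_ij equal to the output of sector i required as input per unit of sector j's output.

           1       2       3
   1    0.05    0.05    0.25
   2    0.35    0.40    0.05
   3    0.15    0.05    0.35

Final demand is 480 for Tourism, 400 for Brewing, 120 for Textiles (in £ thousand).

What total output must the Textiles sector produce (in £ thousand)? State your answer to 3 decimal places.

I − A =
  [   0.95    -0.05    -0.25]
  [  -0.35     0.60    -0.05]
  [  -0.15    -0.05     0.65]
Cofactors of I−A, C_ij = (−1)^(i+j)·(minor ij) (rows/columns in the sector order above):
  C_11 = (0.60)(0.65) − (-0.05)(-0.05) = 0.3875
  C_12 = −[(-0.35)(0.65) − (-0.05)(-0.15)] = 0.2350
  C_13 = (-0.35)(-0.05) − (0.60)(-0.15) = 0.1075
  C_21 = −[(-0.05)(0.65) − (-0.25)(-0.05)] = 0.0450
  C_22 = (0.95)(0.65) − (-0.25)(-0.15) = 0.5800
  C_23 = −[(0.95)(-0.05) − (-0.05)(-0.15)] = 0.0550
  C_31 = (-0.05)(-0.05) − (-0.25)(0.60) = 0.1525
  C_32 = −[(0.95)(-0.05) − (-0.25)(-0.35)] = 0.1350
  C_33 = (0.95)(0.60) − (-0.05)(-0.35) = 0.5525
det(I−A) = Σ_j (I−A)_1j·C_1j = (0.95)(0.3875) + (-0.05)(0.2350) + (-0.25)(0.1075) = 0.3295
adj(I−A) = Cᵀ =
  [ 0.3875   0.0450   0.1525]
  [ 0.2350   0.5800   0.1350]
  [ 0.1075   0.0550   0.5525]
(I − A)⁻¹ = adj(I−A) / det(I−A) ≈
  [   1.1760     0.1366     0.4628]
  [   0.7132     1.7602     0.4097]
  [   0.3263     0.1669     1.6768]
x = (I − A)⁻¹ d = adj(I−A)·d / det(I−A), with det(I−A) = 0.3295:
  x_1 = (0.3875·480 + 0.0450·400 + 0.1525·120) / 0.3295 = 222.30 / 0.3295 ≈ 674.659
  x_2 = (0.2350·480 + 0.5800·400 + 0.1350·120) / 0.3295 = 361.00 / 0.3295 ≈ 1095.599
  x_3 = (0.1075·480 + 0.0550·400 + 0.5525·120) / 0.3295 = 139.90 / 0.3295 ≈ 424.583

x_3 = 424.583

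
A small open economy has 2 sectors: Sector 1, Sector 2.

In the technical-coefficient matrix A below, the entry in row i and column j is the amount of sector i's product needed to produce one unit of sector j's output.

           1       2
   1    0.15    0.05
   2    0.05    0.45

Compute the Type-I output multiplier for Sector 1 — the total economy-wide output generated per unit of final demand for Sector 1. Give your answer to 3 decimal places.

I − A =
  [   0.85    -0.05]
  [  -0.05     0.55]
det(I−A) = (0.85)(0.55) − (-0.05)(-0.05) = 0.4650
adj(I−A) = [[0.55, 0.05], [0.05, 0.85]]
(I − A)⁻¹ = adj(I−A) / det(I−A) ≈
  [   1.1828     0.1075]
  [   0.1075     1.8280]
The output multiplier for sector j is the column-j sum of the Leontief inverse (I − A)⁻¹ = adj(I−A) / det(I−A).
Column 1 of adj(I−A): (0.55, 0.05); det(I−A) = 0.4650.
m_1 = (0.55 + 0.05) / 0.4650 = 0.60 / 0.4650 ≈ 1.290.

m_1 = 1.290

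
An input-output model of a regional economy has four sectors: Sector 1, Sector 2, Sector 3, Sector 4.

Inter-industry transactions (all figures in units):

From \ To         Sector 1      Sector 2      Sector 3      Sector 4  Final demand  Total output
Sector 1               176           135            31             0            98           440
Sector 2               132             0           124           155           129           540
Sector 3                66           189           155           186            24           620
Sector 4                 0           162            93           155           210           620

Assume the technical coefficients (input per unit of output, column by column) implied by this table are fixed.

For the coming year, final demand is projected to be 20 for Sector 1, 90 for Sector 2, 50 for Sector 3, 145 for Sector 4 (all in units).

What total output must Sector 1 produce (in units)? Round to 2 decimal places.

x_1 = 214.78

Technical coefficients a_ij = z_ij / X_j:
  a_11 = 176/440 = 0.40, a_21 = 132/440 = 0.30, a_31 = 66/440 = 0.15, a_41 = 0/440 = 0.00
  a_12 = 135/540 = 0.25, a_22 = 0/540 = 0.00, a_32 = 189/540 = 0.35, a_42 = 162/540 = 0.30
  a_13 = 31/620 = 0.05, a_23 = 124/620 = 0.20, a_33 = 155/620 = 0.25, a_43 = 93/620 = 0.15
  a_14 = 0/620 = 0.00, a_24 = 155/620 = 0.25, a_34 = 186/620 = 0.30, a_44 = 155/620 = 0.25
I − A =
  [   0.60    -0.25    -0.05     0.00]
  [  -0.30     1.00    -0.20    -0.25]
  [  -0.15    -0.35     0.75    -0.30]
  [   0.00    -0.30    -0.15     0.75]
Compute the cofactors C_ij = (−1)^(i+j)·(3×3 minor ij) of I−A; the adjugate is their transpose:
adj(I−A) = Cᵀ =
  [ 0.377625   0.147000   0.080625   0.081250]
  [ 0.183375   0.304875   0.123750   0.151125]
  [ 0.207000   0.239625   0.348750   0.219375]
  [ 0.114750   0.169875   0.119250   0.331500]
det(I−A) = Σ_j (I−A)_1j·C_1j = (0.60)(0.377625) + (-0.25)(0.183375) + (-0.05)(0.207000) + (0.00)(0.114750) = 0.17038125
(I − A)⁻¹ = adj(I−A) / det(I−A) ≈
  [   2.2164     0.8628     0.4732     0.4769]
  [   1.0763     1.7894     0.7263     0.8870]
  [   1.2149     1.4064     2.0469     1.2876]
  [   0.6735     0.9970     0.6999     1.9456]
x = (I − A)⁻¹ d = adj(I−A)·d / det(I−A), with det(I−A) = 0.17038125:
  x_1 = (0.377625·20 + 0.147000·90 + 0.080625·50 + 0.081250·145) / 0.17038125 = 36.595 / 0.17038125 ≈ 214.78
  x_2 = (0.183375·20 + 0.304875·90 + 0.123750·50 + 0.151125·145) / 0.17038125 = 59.206875 / 0.17038125 ≈ 347.50
  x_3 = (0.207000·20 + 0.239625·90 + 0.348750·50 + 0.219375·145) / 0.17038125 = 74.953125 / 0.17038125 ≈ 439.91
  x_4 = (0.114750·20 + 0.169875·90 + 0.119250·50 + 0.331500·145) / 0.17038125 = 71.61375 / 0.17038125 ≈ 420.31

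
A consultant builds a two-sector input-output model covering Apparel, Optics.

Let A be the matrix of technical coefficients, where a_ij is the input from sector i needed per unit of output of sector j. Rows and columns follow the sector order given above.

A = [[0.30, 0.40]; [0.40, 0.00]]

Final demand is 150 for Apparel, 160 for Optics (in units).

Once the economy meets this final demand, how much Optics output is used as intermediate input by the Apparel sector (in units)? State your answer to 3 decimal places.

I − A =
  [   0.70    -0.40]
  [  -0.40     1.00]
det(I−A) = (0.70)(1.00) − (-0.40)(-0.40) = 0.5400
adj(I−A) = [[1.00, 0.40], [0.40, 0.70]]
(I − A)⁻¹ = adj(I−A) / det(I−A) ≈
  [   1.8519     0.7407]
  [   0.7407     1.2963]
First solve x = (I − A)⁻¹ d = adj(I−A)·d / det(I−A); in particular x_A = (1.00·150 + 0.40·160) / 0.5400 = 214.00 / 0.5400 ≈ 396.29630.
Intermediate flow from O to A: z_OA = a_OA · x_A = 0.40 × 214.00 / 0.5400 = 85.60 / 0.5400 ≈ 158.519.

z_OA = 158.519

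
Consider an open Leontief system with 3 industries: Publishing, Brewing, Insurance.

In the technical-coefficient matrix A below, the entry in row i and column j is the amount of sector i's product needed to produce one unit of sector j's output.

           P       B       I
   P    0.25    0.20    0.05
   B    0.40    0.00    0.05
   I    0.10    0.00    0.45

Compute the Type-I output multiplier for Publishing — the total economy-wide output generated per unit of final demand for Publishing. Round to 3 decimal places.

I − A =
  [   0.75    -0.20    -0.05]
  [  -0.40     1.00    -0.05]
  [  -0.10     0.00     0.55]
Cofactors of I−A, C_ij = (−1)^(i+j)·(minor ij) (rows/columns in the sector order above):
  C_11 = (1.00)(0.55) − (-0.05)(0.00) = 0.5500
  C_12 = −[(-0.40)(0.55) − (-0.05)(-0.10)] = 0.2250
  C_13 = (-0.40)(0.00) − (1.00)(-0.10) = 0.1000
  C_21 = −[(-0.20)(0.55) − (-0.05)(0.00)] = 0.1100
  C_22 = (0.75)(0.55) − (-0.05)(-0.10) = 0.4075
  C_23 = −[(0.75)(0.00) − (-0.20)(-0.10)] = 0.0200
  C_31 = (-0.20)(-0.05) − (-0.05)(1.00) = 0.0600
  C_32 = −[(0.75)(-0.05) − (-0.05)(-0.40)] = 0.0575
  C_33 = (0.75)(1.00) − (-0.20)(-0.40) = 0.6700
det(I−A) = Σ_j (I−A)_1j·C_1j = (0.75)(0.5500) + (-0.20)(0.2250) + (-0.05)(0.1000) = 0.3625
adj(I−A) = Cᵀ =
  [ 0.5500   0.1100   0.0600]
  [ 0.2250   0.4075   0.0575]
  [ 0.1000   0.0200   0.6700]
(I − A)⁻¹ = adj(I−A) / det(I−A) ≈
  [   1.5172     0.3034     0.1655]
  [   0.6207     1.1241     0.1586]
  [   0.2759     0.0552     1.8483]
The output multiplier for sector j is the column-j sum of the Leontief inverse (I − A)⁻¹ = adj(I−A) / det(I−A).
Column P of adj(I−A): (0.5500, 0.2250, 0.1000); det(I−A) = 0.3625.
m_P = (0.5500 + 0.2250 + 0.1000) / 0.3625 = 0.875 / 0.3625 ≈ 2.414.

m_P = 2.414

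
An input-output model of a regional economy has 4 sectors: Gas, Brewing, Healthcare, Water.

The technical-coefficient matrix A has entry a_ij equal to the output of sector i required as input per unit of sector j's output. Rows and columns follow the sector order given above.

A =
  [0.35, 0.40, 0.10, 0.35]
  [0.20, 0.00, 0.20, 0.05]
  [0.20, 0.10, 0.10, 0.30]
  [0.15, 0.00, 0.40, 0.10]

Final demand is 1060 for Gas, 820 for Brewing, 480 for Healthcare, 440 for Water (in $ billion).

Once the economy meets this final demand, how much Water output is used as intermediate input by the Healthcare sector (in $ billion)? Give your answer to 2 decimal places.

z_WH = 1103.17

I − A =
  [   0.65    -0.40    -0.10    -0.35]
  [  -0.20     1.00    -0.20    -0.05]
  [  -0.20    -0.10     0.90    -0.30]
  [  -0.15     0.00    -0.40     0.90]
Compute the cofactors C_ij = (−1)^(i+j)·(3×3 minor ij) of I−A; the adjugate is their transpose:
adj(I−A) = Cᵀ =
  [ 0.67000   0.29900   0.31000   0.38050]
  [ 0.19375   0.35075   0.16625   0.15025]
  [ 0.24375   0.14325   0.45750   0.25525]
  [ 0.22000   0.11350   0.25500   0.46200]
det(I−A) = Σ_j (I−A)_1j·C_1j = (0.65)(0.67000) + (-0.40)(0.19375) + (-0.10)(0.24375) + (-0.35)(0.22000) = 0.256625
(I − A)⁻¹ = adj(I−A) / det(I−A) ≈
  [   2.6108     1.1651     1.2080     1.4827]
  [   0.7550     1.3668     0.6478     0.5855]
  [   0.9498     0.5582     1.7828     0.9946]
  [   0.8573     0.4423     0.9937     1.8003]
First solve x = (I − A)⁻¹ d = adj(I−A)·d / det(I−A); in particular x_H = (0.24375·1060 + 0.14325·820 + 0.45750·480 + 0.25525·440) / 0.256625 = 707.75 / 0.256625 ≈ 2757.9152.
Intermediate flow from W to H: z_WH = a_WH · x_H = 0.40 × 707.75 / 0.256625 = 283.10 / 0.256625 ≈ 1103.17.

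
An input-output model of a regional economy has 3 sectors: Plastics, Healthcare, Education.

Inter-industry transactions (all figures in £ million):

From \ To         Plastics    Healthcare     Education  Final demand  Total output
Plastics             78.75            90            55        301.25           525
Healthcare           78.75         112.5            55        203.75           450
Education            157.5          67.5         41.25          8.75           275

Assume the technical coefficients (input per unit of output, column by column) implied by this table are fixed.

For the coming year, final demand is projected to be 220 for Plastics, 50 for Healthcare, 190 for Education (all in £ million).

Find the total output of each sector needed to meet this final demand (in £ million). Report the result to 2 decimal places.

x_1 = 418.63, x_2 = 261.72, x_3 = 417.47

Technical coefficients a_ij = z_ij / X_j:
  a_11 = 78.75/525 = 0.15, a_21 = 78.75/525 = 0.15, a_31 = 157.5/525 = 0.30
  a_12 = 90/450 = 0.20, a_22 = 112.5/450 = 0.25, a_32 = 67.5/450 = 0.15
  a_13 = 55/275 = 0.20, a_23 = 55/275 = 0.20, a_33 = 41.25/275 = 0.15
I − A =
  [   0.85    -0.20    -0.20]
  [  -0.15     0.75    -0.20]
  [  -0.30    -0.15     0.85]
Cofactors of I−A, C_ij = (−1)^(i+j)·(minor ij) (rows/columns in the sector order above):
  C_11 = (0.75)(0.85) − (-0.20)(-0.15) = 0.6075
  C_12 = −[(-0.15)(0.85) − (-0.20)(-0.30)] = 0.1875
  C_13 = (-0.15)(-0.15) − (0.75)(-0.30) = 0.2475
  C_21 = −[(-0.20)(0.85) − (-0.20)(-0.15)] = 0.2000
  C_22 = (0.85)(0.85) − (-0.20)(-0.30) = 0.6625
  C_23 = −[(0.85)(-0.15) − (-0.20)(-0.30)] = 0.1875
  C_31 = (-0.20)(-0.20) − (-0.20)(0.75) = 0.1900
  C_32 = −[(0.85)(-0.20) − (-0.20)(-0.15)] = 0.2000
  C_33 = (0.85)(0.75) − (-0.20)(-0.15) = 0.6075
det(I−A) = Σ_j (I−A)_1j·C_1j = (0.85)(0.6075) + (-0.20)(0.1875) + (-0.20)(0.2475) = 0.429375
adj(I−A) = Cᵀ =
  [ 0.6075   0.2000   0.1900]
  [ 0.1875   0.6625   0.2000]
  [ 0.2475   0.1875   0.6075]
(I − A)⁻¹ = adj(I−A) / det(I−A) ≈
  [   1.4148     0.4658     0.4425]
  [   0.4367     1.5429     0.4658]
  [   0.5764     0.4367     1.4148]
x = (I − A)⁻¹ d = adj(I−A)·d / det(I−A), with det(I−A) = 0.429375:
  x_1 = (0.6075·220 + 0.2000·50 + 0.1900·190) / 0.429375 = 179.75 / 0.429375 ≈ 418.63
  x_2 = (0.1875·220 + 0.6625·50 + 0.2000·190) / 0.429375 = 112.375 / 0.429375 ≈ 261.72
  x_3 = (0.2475·220 + 0.1875·50 + 0.6075·190) / 0.429375 = 179.25 / 0.429375 ≈ 417.47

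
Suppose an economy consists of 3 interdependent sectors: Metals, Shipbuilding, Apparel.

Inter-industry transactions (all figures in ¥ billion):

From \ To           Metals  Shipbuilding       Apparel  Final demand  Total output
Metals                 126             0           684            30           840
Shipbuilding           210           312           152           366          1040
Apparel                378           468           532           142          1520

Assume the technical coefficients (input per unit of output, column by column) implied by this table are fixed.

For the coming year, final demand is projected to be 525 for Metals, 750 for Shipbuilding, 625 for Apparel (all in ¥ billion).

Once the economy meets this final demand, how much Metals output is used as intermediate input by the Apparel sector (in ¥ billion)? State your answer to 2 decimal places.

Technical coefficients a_ij = z_ij / X_j:
  a_11 = 126/840 = 0.15, a_21 = 210/840 = 0.25, a_31 = 378/840 = 0.45
  a_12 = 0/1040 = 0.00, a_22 = 312/1040 = 0.30, a_32 = 468/1040 = 0.45
  a_13 = 684/1520 = 0.45, a_23 = 152/1520 = 0.10, a_33 = 532/1520 = 0.35
I − A =
  [   0.85     0.00    -0.45]
  [  -0.25     0.70    -0.10]
  [  -0.45    -0.45     0.65]
Cofactors of I−A, C_ij = (−1)^(i+j)·(minor ij) (rows/columns in the sector order above):
  C_11 = (0.70)(0.65) − (-0.10)(-0.45) = 0.4100
  C_12 = −[(-0.25)(0.65) − (-0.10)(-0.45)] = 0.2075
  C_13 = (-0.25)(-0.45) − (0.70)(-0.45) = 0.4275
  C_21 = −[(0.00)(0.65) − (-0.45)(-0.45)] = 0.2025
  C_22 = (0.85)(0.65) − (-0.45)(-0.45) = 0.3500
  C_23 = −[(0.85)(-0.45) − (0.00)(-0.45)] = 0.3825
  C_31 = (0.00)(-0.10) − (-0.45)(0.70) = 0.3150
  C_32 = −[(0.85)(-0.10) − (-0.45)(-0.25)] = 0.1975
  C_33 = (0.85)(0.70) − (0.00)(-0.25) = 0.5950
det(I−A) = Σ_j (I−A)_1j·C_1j = (0.85)(0.4100) + (0.00)(0.2075) + (-0.45)(0.4275) = 0.156125
adj(I−A) = Cᵀ =
  [ 0.4100   0.2025   0.3150]
  [ 0.2075   0.3500   0.1975]
  [ 0.4275   0.3825   0.5950]
(I − A)⁻¹ = adj(I−A) / det(I−A) ≈
  [   2.6261     1.2970     2.0176]
  [   1.3291     2.2418     1.2650]
  [   2.7382     2.4500     3.8110]
First solve x = (I − A)⁻¹ d = adj(I−A)·d / det(I−A); in particular x_3 = (0.4275·525 + 0.3825·750 + 0.5950·625) / 0.156125 = 883.1875 / 0.156125 ≈ 5656.9255.
Intermediate flow from 1 to 3: z_13 = a_13 · x_3 = 0.45 × 883.1875 / 0.156125 = 397.434375 / 0.156125 ≈ 2545.62.

z_13 = 2545.62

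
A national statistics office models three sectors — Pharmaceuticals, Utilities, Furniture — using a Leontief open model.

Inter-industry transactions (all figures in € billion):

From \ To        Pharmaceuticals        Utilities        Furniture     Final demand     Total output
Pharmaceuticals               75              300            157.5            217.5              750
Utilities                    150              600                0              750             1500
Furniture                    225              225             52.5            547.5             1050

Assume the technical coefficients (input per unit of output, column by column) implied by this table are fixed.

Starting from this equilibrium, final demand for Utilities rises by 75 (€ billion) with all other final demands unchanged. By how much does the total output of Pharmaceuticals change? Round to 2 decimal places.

Technical coefficients a_ij = z_ij / X_j:
  a_11 = 75/750 = 0.10, a_21 = 150/750 = 0.20, a_31 = 225/750 = 0.30
  a_12 = 300/1500 = 0.20, a_22 = 600/1500 = 0.40, a_32 = 225/1500 = 0.15
  a_13 = 157.5/1050 = 0.15, a_23 = 0/1050 = 0.00, a_33 = 52.5/1050 = 0.05
I − A =
  [   0.90    -0.20    -0.15]
  [  -0.20     0.60     0.00]
  [  -0.30    -0.15     0.95]
Cofactors of I−A, C_ij = (−1)^(i+j)·(minor ij) (rows/columns in the sector order above):
  C_11 = (0.60)(0.95) − (0.00)(-0.15) = 0.5700
  C_12 = −[(-0.20)(0.95) − (0.00)(-0.30)] = 0.1900
  C_13 = (-0.20)(-0.15) − (0.60)(-0.30) = 0.2100
  C_21 = −[(-0.20)(0.95) − (-0.15)(-0.15)] = 0.2125
  C_22 = (0.90)(0.95) − (-0.15)(-0.30) = 0.8100
  C_23 = −[(0.90)(-0.15) − (-0.20)(-0.30)] = 0.1950
  C_31 = (-0.20)(0.00) − (-0.15)(0.60) = 0.0900
  C_32 = −[(0.90)(0.00) − (-0.15)(-0.20)] = 0.0300
  C_33 = (0.90)(0.60) − (-0.20)(-0.20) = 0.5000
det(I−A) = Σ_j (I−A)_1j·C_1j = (0.90)(0.5700) + (-0.20)(0.1900) + (-0.15)(0.2100) = 0.4435
adj(I−A) = Cᵀ =
  [ 0.5700   0.2125   0.0900]
  [ 0.1900   0.8100   0.0300]
  [ 0.2100   0.1950   0.5000]
(I − A)⁻¹ = adj(I−A) / det(I−A) ≈
  [   1.2852     0.4791     0.2029]
  [   0.4284     1.8264     0.0676]
  [   0.4735     0.4397     1.1274]
Δx = (I − A)⁻¹ Δd with Δd having +75 in the Utilities component and 0 elsewhere.
So Δx_1 = L_12 · (+75), where L_12 = adj(I−A)_12 / det(I−A) = 0.2125 / 0.4435.
Δx_1 = 0.2125 × (+75) / 0.4435 = 15.9375 / 0.4435 ≈ 35.94.

Δx_1 = 35.94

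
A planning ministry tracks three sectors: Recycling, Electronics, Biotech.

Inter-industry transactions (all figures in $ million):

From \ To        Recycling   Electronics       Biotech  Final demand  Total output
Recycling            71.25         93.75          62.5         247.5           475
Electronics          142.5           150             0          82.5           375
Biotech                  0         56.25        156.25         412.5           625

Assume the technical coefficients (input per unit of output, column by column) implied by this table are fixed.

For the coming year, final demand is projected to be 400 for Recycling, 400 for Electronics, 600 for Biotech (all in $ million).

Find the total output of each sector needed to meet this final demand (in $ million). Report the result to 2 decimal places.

x_R = 923.08, x_E = 1128.21, x_B = 1025.64

Technical coefficients a_ij = z_ij / X_j:
  a_RR = 71.25/475 = 0.15, a_ER = 142.5/475 = 0.30, a_BR = 0/475 = 0.00
  a_RE = 93.75/375 = 0.25, a_EE = 150/375 = 0.40, a_BE = 56.25/375 = 0.15
  a_RB = 62.5/625 = 0.10, a_EB = 0/625 = 0.00, a_BB = 156.25/625 = 0.25
I − A =
  [   0.85    -0.25    -0.10]
  [  -0.30     0.60     0.00]
  [   0.00    -0.15     0.75]
Cofactors of I−A, C_ij = (−1)^(i+j)·(minor ij) (rows/columns in the sector order above):
  C_11 = (0.60)(0.75) − (0.00)(-0.15) = 0.4500
  C_12 = −[(-0.30)(0.75) − (0.00)(0.00)] = 0.2250
  C_13 = (-0.30)(-0.15) − (0.60)(0.00) = 0.0450
  C_21 = −[(-0.25)(0.75) − (-0.10)(-0.15)] = 0.2025
  C_22 = (0.85)(0.75) − (-0.10)(0.00) = 0.6375
  C_23 = −[(0.85)(-0.15) − (-0.25)(0.00)] = 0.1275
  C_31 = (-0.25)(0.00) − (-0.10)(0.60) = 0.0600
  C_32 = −[(0.85)(0.00) − (-0.10)(-0.30)] = 0.0300
  C_33 = (0.85)(0.60) − (-0.25)(-0.30) = 0.4350
det(I−A) = Σ_j (I−A)_1j·C_1j = (0.85)(0.4500) + (-0.25)(0.2250) + (-0.10)(0.0450) = 0.32175
adj(I−A) = Cᵀ =
  [ 0.4500   0.2025   0.0600]
  [ 0.2250   0.6375   0.0300]
  [ 0.0450   0.1275   0.4350]
(I − A)⁻¹ = adj(I−A) / det(I−A) ≈
  [   1.3986     0.6294     0.1865]
  [   0.6993     1.9814     0.0932]
  [   0.1399     0.3963     1.3520]
x = (I − A)⁻¹ d = adj(I−A)·d / det(I−A), with det(I−A) = 0.32175:
  x_R = (0.4500·400 + 0.2025·400 + 0.0600·600) / 0.32175 = 297.00 / 0.32175 ≈ 923.08
  x_E = (0.2250·400 + 0.6375·400 + 0.0300·600) / 0.32175 = 363.00 / 0.32175 ≈ 1128.21
  x_B = (0.0450·400 + 0.1275·400 + 0.4350·600) / 0.32175 = 330.00 / 0.32175 ≈ 1025.64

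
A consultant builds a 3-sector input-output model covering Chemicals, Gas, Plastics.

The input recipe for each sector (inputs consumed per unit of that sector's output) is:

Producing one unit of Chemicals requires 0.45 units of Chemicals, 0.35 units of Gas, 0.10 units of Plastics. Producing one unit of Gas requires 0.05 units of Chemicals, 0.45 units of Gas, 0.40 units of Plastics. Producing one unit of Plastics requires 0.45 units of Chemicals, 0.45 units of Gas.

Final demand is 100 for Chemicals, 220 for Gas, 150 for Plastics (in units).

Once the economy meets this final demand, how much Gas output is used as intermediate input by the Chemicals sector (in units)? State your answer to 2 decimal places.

z_GC = 467.03

I − A =
  [   0.55    -0.05    -0.45]
  [  -0.35     0.55    -0.45]
  [  -0.10    -0.40     1.00]
Cofactors of I−A, C_ij = (−1)^(i+j)·(minor ij) (rows/columns in the sector order above):
  C_11 = (0.55)(1.00) − (-0.45)(-0.40) = 0.3700
  C_12 = −[(-0.35)(1.00) − (-0.45)(-0.10)] = 0.3950
  C_13 = (-0.35)(-0.40) − (0.55)(-0.10) = 0.1950
  C_21 = −[(-0.05)(1.00) − (-0.45)(-0.40)] = 0.2300
  C_22 = (0.55)(1.00) − (-0.45)(-0.10) = 0.5050
  C_23 = −[(0.55)(-0.40) − (-0.05)(-0.10)] = 0.2250
  C_31 = (-0.05)(-0.45) − (-0.45)(0.55) = 0.2700
  C_32 = −[(0.55)(-0.45) − (-0.45)(-0.35)] = 0.4050
  C_33 = (0.55)(0.55) − (-0.05)(-0.35) = 0.2850
det(I−A) = Σ_j (I−A)_1j·C_1j = (0.55)(0.3700) + (-0.05)(0.3950) + (-0.45)(0.1950) = 0.0960
adj(I−A) = Cᵀ =
  [ 0.3700   0.2300   0.2700]
  [ 0.3950   0.5050   0.4050]
  [ 0.1950   0.2250   0.2850]
(I − A)⁻¹ = adj(I−A) / det(I−A) ≈
  [   3.8542     2.3958     2.8125]
  [   4.1146     5.2604     4.2188]
  [   2.0313     2.3438     2.9688]
First solve x = (I − A)⁻¹ d = adj(I−A)·d / det(I−A); in particular x_C = (0.3700·100 + 0.2300·220 + 0.2700·150) / 0.0960 = 128.10 / 0.0960 = 1334.3750.
Intermediate flow from G to C: z_GC = a_GC · x_C = 0.35 × 128.10 / 0.0960 = 44.835 / 0.0960 ≈ 467.03.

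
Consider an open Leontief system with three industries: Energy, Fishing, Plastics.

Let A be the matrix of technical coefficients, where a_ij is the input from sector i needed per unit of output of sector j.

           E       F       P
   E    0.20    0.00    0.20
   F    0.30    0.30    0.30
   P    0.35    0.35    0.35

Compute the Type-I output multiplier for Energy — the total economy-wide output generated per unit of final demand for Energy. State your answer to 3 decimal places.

m_E = 4.762

I − A =
  [   0.80     0.00    -0.20]
  [  -0.30     0.70    -0.30]
  [  -0.35    -0.35     0.65]
Cofactors of I−A, C_ij = (−1)^(i+j)·(minor ij) (rows/columns in the sector order above):
  C_11 = (0.70)(0.65) − (-0.30)(-0.35) = 0.3500
  C_12 = −[(-0.30)(0.65) − (-0.30)(-0.35)] = 0.3000
  C_13 = (-0.30)(-0.35) − (0.70)(-0.35) = 0.3500
  C_21 = −[(0.00)(0.65) − (-0.20)(-0.35)] = 0.0700
  C_22 = (0.80)(0.65) − (-0.20)(-0.35) = 0.4500
  C_23 = −[(0.80)(-0.35) − (0.00)(-0.35)] = 0.2800
  C_31 = (0.00)(-0.30) − (-0.20)(0.70) = 0.1400
  C_32 = −[(0.80)(-0.30) − (-0.20)(-0.30)] = 0.3000
  C_33 = (0.80)(0.70) − (0.00)(-0.30) = 0.5600
det(I−A) = Σ_j (I−A)_1j·C_1j = (0.80)(0.3500) + (0.00)(0.3000) + (-0.20)(0.3500) = 0.2100
adj(I−A) = Cᵀ =
  [ 0.3500   0.0700   0.1400]
  [ 0.3000   0.4500   0.3000]
  [ 0.3500   0.2800   0.5600]
(I − A)⁻¹ = adj(I−A) / det(I−A) ≈
  [   1.6667     0.3333     0.6667]
  [   1.4286     2.1429     1.4286]
  [   1.6667     1.3333     2.6667]
The output multiplier for sector j is the column-j sum of the Leontief inverse (I − A)⁻¹ = adj(I−A) / det(I−A).
Column E of adj(I−A): (0.3500, 0.3000, 0.3500); det(I−A) = 0.2100.
m_E = (0.3500 + 0.3000 + 0.3500) / 0.2100 = 1.00 / 0.2100 ≈ 4.762.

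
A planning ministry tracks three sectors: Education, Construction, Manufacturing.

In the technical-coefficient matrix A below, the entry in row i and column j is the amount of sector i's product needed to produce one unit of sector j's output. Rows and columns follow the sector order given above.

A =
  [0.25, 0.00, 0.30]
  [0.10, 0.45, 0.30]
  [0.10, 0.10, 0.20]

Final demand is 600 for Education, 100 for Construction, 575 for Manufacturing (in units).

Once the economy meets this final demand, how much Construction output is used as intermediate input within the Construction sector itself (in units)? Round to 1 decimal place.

z_22 = 421.3

I − A =
  [   0.75     0.00    -0.30]
  [  -0.10     0.55    -0.30]
  [  -0.10    -0.10     0.80]
Cofactors of I−A, C_ij = (−1)^(i+j)·(minor ij) (rows/columns in the sector order above):
  C_11 = (0.55)(0.80) − (-0.30)(-0.10) = 0.4100
  C_12 = −[(-0.10)(0.80) − (-0.30)(-0.10)] = 0.1100
  C_13 = (-0.10)(-0.10) − (0.55)(-0.10) = 0.0650
  C_21 = −[(0.00)(0.80) − (-0.30)(-0.10)] = 0.0300
  C_22 = (0.75)(0.80) − (-0.30)(-0.10) = 0.5700
  C_23 = −[(0.75)(-0.10) − (0.00)(-0.10)] = 0.0750
  C_31 = (0.00)(-0.30) − (-0.30)(0.55) = 0.1650
  C_32 = −[(0.75)(-0.30) − (-0.30)(-0.10)] = 0.2550
  C_33 = (0.75)(0.55) − (0.00)(-0.10) = 0.4125
det(I−A) = Σ_j (I−A)_1j·C_1j = (0.75)(0.4100) + (0.00)(0.1100) + (-0.30)(0.0650) = 0.2880
adj(I−A) = Cᵀ =
  [ 0.4100   0.0300   0.1650]
  [ 0.1100   0.5700   0.2550]
  [ 0.0650   0.0750   0.4125]
(I − A)⁻¹ = adj(I−A) / det(I−A) ≈
  [   1.4236     0.1042     0.5729]
  [   0.3819     1.9792     0.8854]
  [   0.2257     0.2604     1.4323]
First solve x = (I − A)⁻¹ d = adj(I−A)·d / det(I−A); in particular x_2 = (0.1100·600 + 0.5700·100 + 0.2550·575) / 0.2880 = 269.625 / 0.2880 ≈ 936.198.
Intermediate flow from 2 to 2: z_22 = a_22 · x_2 = 0.45 × 269.625 / 0.2880 = 121.33125 / 0.2880 ≈ 421.3.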